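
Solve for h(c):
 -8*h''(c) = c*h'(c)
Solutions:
 h(c) = C1 + C2*erf(c/4)


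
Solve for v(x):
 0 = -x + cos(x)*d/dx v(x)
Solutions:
 v(x) = C1 + Integral(x/cos(x), x)


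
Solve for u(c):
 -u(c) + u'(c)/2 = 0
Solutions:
 u(c) = C1*exp(2*c)


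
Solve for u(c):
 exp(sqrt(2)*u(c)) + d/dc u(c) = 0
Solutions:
 u(c) = sqrt(2)*(2*log(1/(C1 + c)) - log(2))/4


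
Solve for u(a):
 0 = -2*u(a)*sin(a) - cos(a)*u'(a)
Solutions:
 u(a) = C1*cos(a)^2


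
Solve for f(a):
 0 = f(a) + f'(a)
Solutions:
 f(a) = C1*exp(-a)


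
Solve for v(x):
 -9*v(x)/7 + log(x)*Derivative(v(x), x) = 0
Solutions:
 v(x) = C1*exp(9*li(x)/7)


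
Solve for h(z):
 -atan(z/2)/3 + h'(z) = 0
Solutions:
 h(z) = C1 + z*atan(z/2)/3 - log(z^2 + 4)/3


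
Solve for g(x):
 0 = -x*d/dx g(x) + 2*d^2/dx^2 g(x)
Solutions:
 g(x) = C1 + C2*erfi(x/2)


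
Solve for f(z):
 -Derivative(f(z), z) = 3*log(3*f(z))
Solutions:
 Integral(1/(log(_y) + log(3)), (_y, f(z)))/3 = C1 - z


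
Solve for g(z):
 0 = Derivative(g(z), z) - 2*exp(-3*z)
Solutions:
 g(z) = C1 - 2*exp(-3*z)/3


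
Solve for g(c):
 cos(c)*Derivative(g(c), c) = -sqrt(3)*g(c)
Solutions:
 g(c) = C1*(sin(c) - 1)^(sqrt(3)/2)/(sin(c) + 1)^(sqrt(3)/2)


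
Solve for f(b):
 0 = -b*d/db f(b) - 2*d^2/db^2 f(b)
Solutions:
 f(b) = C1 + C2*erf(b/2)


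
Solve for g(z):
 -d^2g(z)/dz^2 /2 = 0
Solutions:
 g(z) = C1 + C2*z


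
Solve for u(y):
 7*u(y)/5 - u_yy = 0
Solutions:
 u(y) = C1*exp(-sqrt(35)*y/5) + C2*exp(sqrt(35)*y/5)


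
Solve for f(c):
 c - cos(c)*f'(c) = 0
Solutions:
 f(c) = C1 + Integral(c/cos(c), c)


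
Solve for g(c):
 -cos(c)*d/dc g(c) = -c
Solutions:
 g(c) = C1 + Integral(c/cos(c), c)


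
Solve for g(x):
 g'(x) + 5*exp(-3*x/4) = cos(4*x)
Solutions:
 g(x) = C1 + sin(4*x)/4 + 20*exp(-3*x/4)/3


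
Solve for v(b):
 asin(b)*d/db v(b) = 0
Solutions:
 v(b) = C1


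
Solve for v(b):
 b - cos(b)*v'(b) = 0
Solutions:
 v(b) = C1 + Integral(b/cos(b), b)


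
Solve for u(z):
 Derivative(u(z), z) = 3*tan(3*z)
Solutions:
 u(z) = C1 - log(cos(3*z))


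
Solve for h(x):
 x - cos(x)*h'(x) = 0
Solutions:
 h(x) = C1 + Integral(x/cos(x), x)


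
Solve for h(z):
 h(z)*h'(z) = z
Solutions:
 h(z) = -sqrt(C1 + z^2)
 h(z) = sqrt(C1 + z^2)


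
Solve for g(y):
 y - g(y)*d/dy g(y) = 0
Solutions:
 g(y) = -sqrt(C1 + y^2)
 g(y) = sqrt(C1 + y^2)


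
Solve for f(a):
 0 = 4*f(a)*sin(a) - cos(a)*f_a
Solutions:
 f(a) = C1/cos(a)^4


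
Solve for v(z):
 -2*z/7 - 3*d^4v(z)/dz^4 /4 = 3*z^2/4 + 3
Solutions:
 v(z) = C1 + C2*z + C3*z^2 + C4*z^3 - z^6/360 - z^5/315 - z^4/6


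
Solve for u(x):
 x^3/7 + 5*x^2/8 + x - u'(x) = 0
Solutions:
 u(x) = C1 + x^4/28 + 5*x^3/24 + x^2/2


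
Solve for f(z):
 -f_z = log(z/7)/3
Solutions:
 f(z) = C1 - z*log(z)/3 + z/3 + z*log(7)/3


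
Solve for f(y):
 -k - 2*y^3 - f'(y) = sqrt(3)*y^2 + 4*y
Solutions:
 f(y) = C1 - k*y - y^4/2 - sqrt(3)*y^3/3 - 2*y^2


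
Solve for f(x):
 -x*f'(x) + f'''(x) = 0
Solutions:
 f(x) = C1 + Integral(C2*airyai(x) + C3*airybi(x), x)


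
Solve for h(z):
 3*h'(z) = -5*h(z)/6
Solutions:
 h(z) = C1*exp(-5*z/18)


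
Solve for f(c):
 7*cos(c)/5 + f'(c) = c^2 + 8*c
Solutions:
 f(c) = C1 + c^3/3 + 4*c^2 - 7*sin(c)/5


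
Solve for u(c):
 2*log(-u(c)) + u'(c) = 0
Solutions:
 -li(-u(c)) = C1 - 2*c


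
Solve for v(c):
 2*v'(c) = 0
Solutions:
 v(c) = C1


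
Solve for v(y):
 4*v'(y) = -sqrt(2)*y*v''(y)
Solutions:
 v(y) = C1 + C2*y^(1 - 2*sqrt(2))


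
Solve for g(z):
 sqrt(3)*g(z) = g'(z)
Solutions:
 g(z) = C1*exp(sqrt(3)*z)


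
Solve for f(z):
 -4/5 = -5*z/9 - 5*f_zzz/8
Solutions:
 f(z) = C1 + C2*z + C3*z^2 - z^4/27 + 16*z^3/75


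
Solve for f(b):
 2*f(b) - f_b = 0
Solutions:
 f(b) = C1*exp(2*b)


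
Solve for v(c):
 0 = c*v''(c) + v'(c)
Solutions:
 v(c) = C1 + C2*log(c)


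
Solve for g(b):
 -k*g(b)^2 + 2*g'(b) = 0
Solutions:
 g(b) = -2/(C1 + b*k)


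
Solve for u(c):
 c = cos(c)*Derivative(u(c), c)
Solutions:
 u(c) = C1 + Integral(c/cos(c), c)


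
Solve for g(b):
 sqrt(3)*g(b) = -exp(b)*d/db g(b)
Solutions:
 g(b) = C1*exp(sqrt(3)*exp(-b))


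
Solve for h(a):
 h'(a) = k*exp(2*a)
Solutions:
 h(a) = C1 + k*exp(2*a)/2


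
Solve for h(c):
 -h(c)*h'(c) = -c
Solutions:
 h(c) = -sqrt(C1 + c^2)
 h(c) = sqrt(C1 + c^2)


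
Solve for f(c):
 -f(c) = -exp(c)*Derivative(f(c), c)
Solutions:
 f(c) = C1*exp(-exp(-c))


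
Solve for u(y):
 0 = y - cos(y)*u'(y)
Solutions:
 u(y) = C1 + Integral(y/cos(y), y)


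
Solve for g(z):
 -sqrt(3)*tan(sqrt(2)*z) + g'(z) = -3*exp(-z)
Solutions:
 g(z) = C1 + sqrt(6)*log(tan(sqrt(2)*z)^2 + 1)/4 + 3*exp(-z)


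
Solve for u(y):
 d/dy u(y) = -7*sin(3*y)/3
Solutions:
 u(y) = C1 + 7*cos(3*y)/9


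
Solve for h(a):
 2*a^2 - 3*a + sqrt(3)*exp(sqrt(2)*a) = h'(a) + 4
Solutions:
 h(a) = C1 + 2*a^3/3 - 3*a^2/2 - 4*a + sqrt(6)*exp(sqrt(2)*a)/2


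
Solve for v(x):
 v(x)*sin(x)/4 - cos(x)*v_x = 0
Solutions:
 v(x) = C1/cos(x)^(1/4)


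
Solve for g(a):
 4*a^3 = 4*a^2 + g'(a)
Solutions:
 g(a) = C1 + a^4 - 4*a^3/3


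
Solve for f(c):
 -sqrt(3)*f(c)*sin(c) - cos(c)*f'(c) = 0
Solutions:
 f(c) = C1*cos(c)^(sqrt(3))


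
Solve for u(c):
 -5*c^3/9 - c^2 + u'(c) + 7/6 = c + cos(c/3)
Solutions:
 u(c) = C1 + 5*c^4/36 + c^3/3 + c^2/2 - 7*c/6 + 3*sin(c/3)


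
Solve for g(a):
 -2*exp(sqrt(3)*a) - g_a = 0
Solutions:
 g(a) = C1 - 2*sqrt(3)*exp(sqrt(3)*a)/3


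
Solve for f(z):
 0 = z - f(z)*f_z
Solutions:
 f(z) = -sqrt(C1 + z^2)
 f(z) = sqrt(C1 + z^2)


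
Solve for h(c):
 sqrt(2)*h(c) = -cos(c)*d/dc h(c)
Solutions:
 h(c) = C1*(sin(c) - 1)^(sqrt(2)/2)/(sin(c) + 1)^(sqrt(2)/2)


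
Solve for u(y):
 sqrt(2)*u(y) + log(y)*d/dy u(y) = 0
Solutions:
 u(y) = C1*exp(-sqrt(2)*li(y))


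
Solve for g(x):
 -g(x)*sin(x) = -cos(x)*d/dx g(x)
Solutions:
 g(x) = C1/cos(x)


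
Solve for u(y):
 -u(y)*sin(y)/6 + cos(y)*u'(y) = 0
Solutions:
 u(y) = C1/cos(y)^(1/6)


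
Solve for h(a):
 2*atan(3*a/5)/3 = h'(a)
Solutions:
 h(a) = C1 + 2*a*atan(3*a/5)/3 - 5*log(9*a^2 + 25)/9


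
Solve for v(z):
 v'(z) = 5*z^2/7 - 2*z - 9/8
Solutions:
 v(z) = C1 + 5*z^3/21 - z^2 - 9*z/8


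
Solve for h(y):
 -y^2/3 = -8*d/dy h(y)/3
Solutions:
 h(y) = C1 + y^3/24


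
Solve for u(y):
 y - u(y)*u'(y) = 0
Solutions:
 u(y) = -sqrt(C1 + y^2)
 u(y) = sqrt(C1 + y^2)


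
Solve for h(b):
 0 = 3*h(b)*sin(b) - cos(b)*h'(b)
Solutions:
 h(b) = C1/cos(b)^3


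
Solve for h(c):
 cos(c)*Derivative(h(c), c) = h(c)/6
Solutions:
 h(c) = C1*(sin(c) + 1)^(1/12)/(sin(c) - 1)^(1/12)


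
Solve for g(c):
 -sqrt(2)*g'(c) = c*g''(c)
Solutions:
 g(c) = C1 + C2*c^(1 - sqrt(2))


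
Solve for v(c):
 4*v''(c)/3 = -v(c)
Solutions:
 v(c) = C1*sin(sqrt(3)*c/2) + C2*cos(sqrt(3)*c/2)


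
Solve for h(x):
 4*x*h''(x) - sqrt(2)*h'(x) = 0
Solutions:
 h(x) = C1 + C2*x^(sqrt(2)/4 + 1)


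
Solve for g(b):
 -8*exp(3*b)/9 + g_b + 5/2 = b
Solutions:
 g(b) = C1 + b^2/2 - 5*b/2 + 8*exp(3*b)/27


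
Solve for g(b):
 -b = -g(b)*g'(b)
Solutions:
 g(b) = -sqrt(C1 + b^2)
 g(b) = sqrt(C1 + b^2)


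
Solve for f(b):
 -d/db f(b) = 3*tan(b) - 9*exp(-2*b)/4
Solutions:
 f(b) = C1 - 3*log(tan(b)^2 + 1)/2 - 9*exp(-2*b)/8


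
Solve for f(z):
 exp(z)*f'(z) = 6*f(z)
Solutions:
 f(z) = C1*exp(-6*exp(-z))


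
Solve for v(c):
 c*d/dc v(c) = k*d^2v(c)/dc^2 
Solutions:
 v(c) = C1 + C2*erf(sqrt(2)*c*sqrt(-1/k)/2)/sqrt(-1/k)


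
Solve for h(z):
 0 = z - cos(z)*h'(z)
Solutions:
 h(z) = C1 + Integral(z/cos(z), z)


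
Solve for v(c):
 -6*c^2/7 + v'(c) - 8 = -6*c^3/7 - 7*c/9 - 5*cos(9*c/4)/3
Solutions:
 v(c) = C1 - 3*c^4/14 + 2*c^3/7 - 7*c^2/18 + 8*c - 20*sin(9*c/4)/27


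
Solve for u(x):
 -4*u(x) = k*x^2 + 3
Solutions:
 u(x) = -k*x^2/4 - 3/4


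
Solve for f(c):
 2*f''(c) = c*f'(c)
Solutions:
 f(c) = C1 + C2*erfi(c/2)


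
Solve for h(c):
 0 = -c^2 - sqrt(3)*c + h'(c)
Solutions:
 h(c) = C1 + c^3/3 + sqrt(3)*c^2/2


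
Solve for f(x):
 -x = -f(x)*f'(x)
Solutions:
 f(x) = -sqrt(C1 + x^2)
 f(x) = sqrt(C1 + x^2)


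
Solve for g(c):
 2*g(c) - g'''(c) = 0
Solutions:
 g(c) = C3*exp(2^(1/3)*c) + (C1*sin(2^(1/3)*sqrt(3)*c/2) + C2*cos(2^(1/3)*sqrt(3)*c/2))*exp(-2^(1/3)*c/2)


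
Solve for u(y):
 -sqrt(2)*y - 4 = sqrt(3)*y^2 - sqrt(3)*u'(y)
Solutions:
 u(y) = C1 + y^3/3 + sqrt(6)*y^2/6 + 4*sqrt(3)*y/3


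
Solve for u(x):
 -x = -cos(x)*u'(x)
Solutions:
 u(x) = C1 + Integral(x/cos(x), x)


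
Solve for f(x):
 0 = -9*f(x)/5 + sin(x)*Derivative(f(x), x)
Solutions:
 f(x) = C1*(cos(x) - 1)^(9/10)/(cos(x) + 1)^(9/10)


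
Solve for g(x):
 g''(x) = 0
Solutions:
 g(x) = C1 + C2*x


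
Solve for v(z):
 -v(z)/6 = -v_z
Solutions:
 v(z) = C1*exp(z/6)


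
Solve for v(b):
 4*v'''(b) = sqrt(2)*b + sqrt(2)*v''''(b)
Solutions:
 v(b) = C1 + C2*b + C3*b^2 + C4*exp(2*sqrt(2)*b) + sqrt(2)*b^4/96 + b^3/48


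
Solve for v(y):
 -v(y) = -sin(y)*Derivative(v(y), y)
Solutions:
 v(y) = C1*sqrt(cos(y) - 1)/sqrt(cos(y) + 1)


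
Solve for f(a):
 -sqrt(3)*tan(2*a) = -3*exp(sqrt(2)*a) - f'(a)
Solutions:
 f(a) = C1 - 3*sqrt(2)*exp(sqrt(2)*a)/2 - sqrt(3)*log(cos(2*a))/2


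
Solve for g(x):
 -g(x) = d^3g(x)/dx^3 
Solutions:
 g(x) = C3*exp(-x) + (C1*sin(sqrt(3)*x/2) + C2*cos(sqrt(3)*x/2))*exp(x/2)


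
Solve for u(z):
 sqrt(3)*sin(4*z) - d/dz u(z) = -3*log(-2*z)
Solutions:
 u(z) = C1 + 3*z*log(-z) - 3*z + 3*z*log(2) - sqrt(3)*cos(4*z)/4


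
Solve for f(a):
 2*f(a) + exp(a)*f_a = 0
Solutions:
 f(a) = C1*exp(2*exp(-a))


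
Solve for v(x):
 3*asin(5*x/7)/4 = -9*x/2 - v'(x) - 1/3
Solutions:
 v(x) = C1 - 9*x^2/4 - 3*x*asin(5*x/7)/4 - x/3 - 3*sqrt(49 - 25*x^2)/20


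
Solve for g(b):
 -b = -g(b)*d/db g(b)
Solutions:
 g(b) = -sqrt(C1 + b^2)
 g(b) = sqrt(C1 + b^2)


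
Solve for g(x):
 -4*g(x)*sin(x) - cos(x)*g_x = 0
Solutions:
 g(x) = C1*cos(x)^4


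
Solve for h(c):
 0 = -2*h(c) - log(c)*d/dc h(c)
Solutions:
 h(c) = C1*exp(-2*li(c))


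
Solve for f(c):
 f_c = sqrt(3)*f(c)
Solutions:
 f(c) = C1*exp(sqrt(3)*c)


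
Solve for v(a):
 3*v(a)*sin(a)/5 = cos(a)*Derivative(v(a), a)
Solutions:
 v(a) = C1/cos(a)^(3/5)


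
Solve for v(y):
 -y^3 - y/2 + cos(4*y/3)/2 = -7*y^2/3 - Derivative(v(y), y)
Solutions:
 v(y) = C1 + y^4/4 - 7*y^3/9 + y^2/4 - 3*sin(4*y/3)/8


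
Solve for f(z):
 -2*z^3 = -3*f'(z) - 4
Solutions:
 f(z) = C1 + z^4/6 - 4*z/3


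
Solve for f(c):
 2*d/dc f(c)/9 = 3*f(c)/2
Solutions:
 f(c) = C1*exp(27*c/4)


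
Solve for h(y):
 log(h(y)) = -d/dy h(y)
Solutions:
 li(h(y)) = C1 - y


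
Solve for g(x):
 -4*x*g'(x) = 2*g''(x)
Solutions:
 g(x) = C1 + C2*erf(x)


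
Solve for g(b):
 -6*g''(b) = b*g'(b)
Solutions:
 g(b) = C1 + C2*erf(sqrt(3)*b/6)


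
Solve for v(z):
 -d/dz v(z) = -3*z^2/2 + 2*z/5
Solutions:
 v(z) = C1 + z^3/2 - z^2/5


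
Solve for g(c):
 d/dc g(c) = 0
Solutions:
 g(c) = C1


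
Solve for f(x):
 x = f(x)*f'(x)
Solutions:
 f(x) = -sqrt(C1 + x^2)
 f(x) = sqrt(C1 + x^2)


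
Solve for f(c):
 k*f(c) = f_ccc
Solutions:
 f(c) = C1*exp(c*k^(1/3)) + C2*exp(c*k^(1/3)*(-1 + sqrt(3)*I)/2) + C3*exp(-c*k^(1/3)*(1 + sqrt(3)*I)/2)


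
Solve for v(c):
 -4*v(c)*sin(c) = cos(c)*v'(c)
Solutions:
 v(c) = C1*cos(c)^4


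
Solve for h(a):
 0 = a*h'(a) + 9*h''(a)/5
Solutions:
 h(a) = C1 + C2*erf(sqrt(10)*a/6)


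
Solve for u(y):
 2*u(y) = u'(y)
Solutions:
 u(y) = C1*exp(2*y)


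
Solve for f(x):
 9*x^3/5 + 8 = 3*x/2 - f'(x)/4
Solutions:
 f(x) = C1 - 9*x^4/5 + 3*x^2 - 32*x


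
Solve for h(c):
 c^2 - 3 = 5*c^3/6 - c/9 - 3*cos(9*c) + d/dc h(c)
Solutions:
 h(c) = C1 - 5*c^4/24 + c^3/3 + c^2/18 - 3*c + sin(9*c)/3


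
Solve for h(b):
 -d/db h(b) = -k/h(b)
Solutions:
 h(b) = -sqrt(C1 + 2*b*k)
 h(b) = sqrt(C1 + 2*b*k)


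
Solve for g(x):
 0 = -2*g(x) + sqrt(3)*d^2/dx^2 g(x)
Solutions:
 g(x) = C1*exp(-sqrt(2)*3^(3/4)*x/3) + C2*exp(sqrt(2)*3^(3/4)*x/3)


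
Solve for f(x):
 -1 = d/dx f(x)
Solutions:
 f(x) = C1 - x


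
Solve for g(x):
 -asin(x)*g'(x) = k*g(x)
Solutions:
 g(x) = C1*exp(-k*Integral(1/asin(x), x))


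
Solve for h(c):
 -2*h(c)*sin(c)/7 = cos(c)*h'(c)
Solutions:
 h(c) = C1*cos(c)^(2/7)


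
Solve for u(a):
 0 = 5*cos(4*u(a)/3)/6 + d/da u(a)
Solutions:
 5*a/6 - 3*log(sin(4*u(a)/3) - 1)/8 + 3*log(sin(4*u(a)/3) + 1)/8 = C1


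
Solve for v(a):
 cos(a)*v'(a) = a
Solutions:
 v(a) = C1 + Integral(a/cos(a), a)


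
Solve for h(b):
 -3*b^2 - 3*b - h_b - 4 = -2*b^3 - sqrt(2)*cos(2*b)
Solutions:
 h(b) = C1 + b^4/2 - b^3 - 3*b^2/2 - 4*b + sqrt(2)*sin(2*b)/2


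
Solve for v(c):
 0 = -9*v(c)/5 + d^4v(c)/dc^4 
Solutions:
 v(c) = C1*exp(-sqrt(3)*5^(3/4)*c/5) + C2*exp(sqrt(3)*5^(3/4)*c/5) + C3*sin(sqrt(3)*5^(3/4)*c/5) + C4*cos(sqrt(3)*5^(3/4)*c/5)


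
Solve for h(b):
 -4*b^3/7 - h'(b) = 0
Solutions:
 h(b) = C1 - b^4/7


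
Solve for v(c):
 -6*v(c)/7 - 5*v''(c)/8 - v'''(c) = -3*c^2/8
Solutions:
 v(c) = C1*exp(c*(-70 + 175*7^(1/3)/(288*sqrt(21611) + 42347)^(1/3) + 7^(2/3)*(288*sqrt(21611) + 42347)^(1/3))/336)*sin(sqrt(3)*7^(1/3)*c*(-7^(1/3)*(288*sqrt(21611) + 42347)^(1/3) + 175/(288*sqrt(21611) + 42347)^(1/3))/336) + C2*exp(c*(-70 + 175*7^(1/3)/(288*sqrt(21611) + 42347)^(1/3) + 7^(2/3)*(288*sqrt(21611) + 42347)^(1/3))/336)*cos(sqrt(3)*7^(1/3)*c*(-7^(1/3)*(288*sqrt(21611) + 42347)^(1/3) + 175/(288*sqrt(21611) + 42347)^(1/3))/336) + C3*exp(-c*(175*7^(1/3)/(288*sqrt(21611) + 42347)^(1/3) + 35 + 7^(2/3)*(288*sqrt(21611) + 42347)^(1/3))/168) + 7*c^2/16 - 245/384


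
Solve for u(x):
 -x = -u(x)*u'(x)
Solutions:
 u(x) = -sqrt(C1 + x^2)
 u(x) = sqrt(C1 + x^2)


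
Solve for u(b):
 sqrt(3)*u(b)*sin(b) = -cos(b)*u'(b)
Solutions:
 u(b) = C1*cos(b)^(sqrt(3))


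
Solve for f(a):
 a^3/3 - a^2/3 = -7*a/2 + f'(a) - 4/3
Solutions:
 f(a) = C1 + a^4/12 - a^3/9 + 7*a^2/4 + 4*a/3


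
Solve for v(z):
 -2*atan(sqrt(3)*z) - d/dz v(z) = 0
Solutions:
 v(z) = C1 - 2*z*atan(sqrt(3)*z) + sqrt(3)*log(3*z^2 + 1)/3


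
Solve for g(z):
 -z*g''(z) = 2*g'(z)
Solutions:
 g(z) = C1 + C2/z


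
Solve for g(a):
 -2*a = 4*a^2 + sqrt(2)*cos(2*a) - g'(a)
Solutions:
 g(a) = C1 + 4*a^3/3 + a^2 + sqrt(2)*sin(2*a)/2


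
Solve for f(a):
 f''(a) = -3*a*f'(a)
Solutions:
 f(a) = C1 + C2*erf(sqrt(6)*a/2)


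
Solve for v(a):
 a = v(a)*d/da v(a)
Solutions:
 v(a) = -sqrt(C1 + a^2)
 v(a) = sqrt(C1 + a^2)


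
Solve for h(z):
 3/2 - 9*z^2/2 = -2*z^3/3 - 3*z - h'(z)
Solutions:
 h(z) = C1 - z^4/6 + 3*z^3/2 - 3*z^2/2 - 3*z/2


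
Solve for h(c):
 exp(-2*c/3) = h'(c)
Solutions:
 h(c) = C1 - 3*exp(-2*c/3)/2


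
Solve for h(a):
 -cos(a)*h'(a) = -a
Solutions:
 h(a) = C1 + Integral(a/cos(a), a)


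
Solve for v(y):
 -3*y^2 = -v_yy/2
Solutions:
 v(y) = C1 + C2*y + y^4/2


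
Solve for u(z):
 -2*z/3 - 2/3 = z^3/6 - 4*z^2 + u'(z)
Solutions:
 u(z) = C1 - z^4/24 + 4*z^3/3 - z^2/3 - 2*z/3


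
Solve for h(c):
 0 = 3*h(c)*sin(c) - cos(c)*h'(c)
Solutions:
 h(c) = C1/cos(c)^3


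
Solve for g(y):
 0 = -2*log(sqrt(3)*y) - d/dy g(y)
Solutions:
 g(y) = C1 - 2*y*log(y) - y*log(3) + 2*y


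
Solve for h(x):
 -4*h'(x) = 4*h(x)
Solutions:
 h(x) = C1*exp(-x)


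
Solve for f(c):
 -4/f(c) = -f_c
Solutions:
 f(c) = -sqrt(C1 + 8*c)
 f(c) = sqrt(C1 + 8*c)


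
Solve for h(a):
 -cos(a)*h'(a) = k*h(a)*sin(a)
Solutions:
 h(a) = C1*exp(k*log(cos(a)))


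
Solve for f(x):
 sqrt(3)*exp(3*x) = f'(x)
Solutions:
 f(x) = C1 + sqrt(3)*exp(3*x)/3


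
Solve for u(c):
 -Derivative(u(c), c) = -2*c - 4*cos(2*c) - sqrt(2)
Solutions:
 u(c) = C1 + c^2 + sqrt(2)*c + 2*sin(2*c)


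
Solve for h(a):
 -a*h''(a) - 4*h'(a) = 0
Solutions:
 h(a) = C1 + C2/a^3


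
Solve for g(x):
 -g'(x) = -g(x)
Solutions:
 g(x) = C1*exp(x)


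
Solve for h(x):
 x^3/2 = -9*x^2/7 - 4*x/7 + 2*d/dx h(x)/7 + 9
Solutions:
 h(x) = C1 + 7*x^4/16 + 3*x^3/2 + x^2 - 63*x/2


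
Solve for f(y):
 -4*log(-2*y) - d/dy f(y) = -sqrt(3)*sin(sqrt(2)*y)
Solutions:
 f(y) = C1 - 4*y*log(-y) - 4*y*log(2) + 4*y - sqrt(6)*cos(sqrt(2)*y)/2


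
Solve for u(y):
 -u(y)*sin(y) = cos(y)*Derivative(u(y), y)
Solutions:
 u(y) = C1*cos(y)


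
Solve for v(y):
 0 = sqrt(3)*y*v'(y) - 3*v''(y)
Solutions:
 v(y) = C1 + C2*erfi(sqrt(2)*3^(3/4)*y/6)


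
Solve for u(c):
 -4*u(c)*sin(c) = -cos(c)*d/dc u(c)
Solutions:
 u(c) = C1/cos(c)^4


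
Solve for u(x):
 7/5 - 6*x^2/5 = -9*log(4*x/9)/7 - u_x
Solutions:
 u(x) = C1 + 2*x^3/5 - 9*x*log(x)/7 - 18*x*log(2)/7 - 4*x/35 + 18*x*log(3)/7


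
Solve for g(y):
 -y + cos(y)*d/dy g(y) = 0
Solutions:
 g(y) = C1 + Integral(y/cos(y), y)


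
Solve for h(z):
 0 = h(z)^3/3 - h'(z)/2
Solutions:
 h(z) = -sqrt(6)*sqrt(-1/(C1 + 2*z))/2
 h(z) = sqrt(6)*sqrt(-1/(C1 + 2*z))/2


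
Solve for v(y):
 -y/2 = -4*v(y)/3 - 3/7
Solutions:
 v(y) = 3*y/8 - 9/28


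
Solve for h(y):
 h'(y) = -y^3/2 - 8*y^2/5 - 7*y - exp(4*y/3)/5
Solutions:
 h(y) = C1 - y^4/8 - 8*y^3/15 - 7*y^2/2 - 3*exp(4*y/3)/20


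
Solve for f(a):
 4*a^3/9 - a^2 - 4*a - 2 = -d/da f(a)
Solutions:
 f(a) = C1 - a^4/9 + a^3/3 + 2*a^2 + 2*a


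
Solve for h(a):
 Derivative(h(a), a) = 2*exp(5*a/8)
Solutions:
 h(a) = C1 + 16*exp(5*a/8)/5


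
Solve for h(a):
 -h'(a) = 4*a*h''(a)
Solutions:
 h(a) = C1 + C2*a^(3/4)


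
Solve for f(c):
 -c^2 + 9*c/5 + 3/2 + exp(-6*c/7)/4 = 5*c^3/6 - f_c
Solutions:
 f(c) = C1 + 5*c^4/24 + c^3/3 - 9*c^2/10 - 3*c/2 + 7*exp(-6*c/7)/24


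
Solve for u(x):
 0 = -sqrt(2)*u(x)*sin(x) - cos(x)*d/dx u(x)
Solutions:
 u(x) = C1*cos(x)^(sqrt(2))


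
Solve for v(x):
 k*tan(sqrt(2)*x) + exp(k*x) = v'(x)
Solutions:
 v(x) = C1 - sqrt(2)*k*log(cos(sqrt(2)*x))/2 + Piecewise((exp(k*x)/k, Ne(k, 0)), (x, True))


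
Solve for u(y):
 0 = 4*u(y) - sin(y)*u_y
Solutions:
 u(y) = C1*(cos(y)^2 - 2*cos(y) + 1)/(cos(y)^2 + 2*cos(y) + 1)


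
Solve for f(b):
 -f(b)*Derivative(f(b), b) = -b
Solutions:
 f(b) = -sqrt(C1 + b^2)
 f(b) = sqrt(C1 + b^2)


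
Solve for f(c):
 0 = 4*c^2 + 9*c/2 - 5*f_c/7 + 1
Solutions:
 f(c) = C1 + 28*c^3/15 + 63*c^2/20 + 7*c/5


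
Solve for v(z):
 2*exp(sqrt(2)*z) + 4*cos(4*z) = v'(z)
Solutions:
 v(z) = C1 + sqrt(2)*exp(sqrt(2)*z) + sin(4*z)


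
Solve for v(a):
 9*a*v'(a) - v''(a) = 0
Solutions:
 v(a) = C1 + C2*erfi(3*sqrt(2)*a/2)


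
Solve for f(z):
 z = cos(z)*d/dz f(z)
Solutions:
 f(z) = C1 + Integral(z/cos(z), z)


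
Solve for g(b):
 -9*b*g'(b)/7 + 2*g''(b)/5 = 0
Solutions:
 g(b) = C1 + C2*erfi(3*sqrt(35)*b/14)


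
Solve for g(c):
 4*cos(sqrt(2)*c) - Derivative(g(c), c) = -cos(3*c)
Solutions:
 g(c) = C1 + sin(3*c)/3 + 2*sqrt(2)*sin(sqrt(2)*c)


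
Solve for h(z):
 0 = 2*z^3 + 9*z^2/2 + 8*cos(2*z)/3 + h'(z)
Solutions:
 h(z) = C1 - z^4/2 - 3*z^3/2 - 4*sin(2*z)/3


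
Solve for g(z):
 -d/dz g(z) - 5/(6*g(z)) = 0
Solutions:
 g(z) = -sqrt(C1 - 15*z)/3
 g(z) = sqrt(C1 - 15*z)/3


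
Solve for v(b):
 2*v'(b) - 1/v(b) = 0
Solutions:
 v(b) = -sqrt(C1 + b)
 v(b) = sqrt(C1 + b)


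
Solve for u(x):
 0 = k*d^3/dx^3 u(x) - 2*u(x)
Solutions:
 u(x) = C1*exp(2^(1/3)*x*(1/k)^(1/3)) + C2*exp(2^(1/3)*x*(-1 + sqrt(3)*I)*(1/k)^(1/3)/2) + C3*exp(-2^(1/3)*x*(1 + sqrt(3)*I)*(1/k)^(1/3)/2)


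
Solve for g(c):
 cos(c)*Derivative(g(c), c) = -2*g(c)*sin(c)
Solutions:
 g(c) = C1*cos(c)^2


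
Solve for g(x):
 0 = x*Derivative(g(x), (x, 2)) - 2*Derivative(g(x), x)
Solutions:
 g(x) = C1 + C2*x^3


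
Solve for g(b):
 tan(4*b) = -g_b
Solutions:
 g(b) = C1 + log(cos(4*b))/4


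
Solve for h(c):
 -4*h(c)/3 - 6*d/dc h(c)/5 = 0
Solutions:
 h(c) = C1*exp(-10*c/9)


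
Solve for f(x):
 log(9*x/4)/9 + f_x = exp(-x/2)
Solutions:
 f(x) = C1 - x*log(x)/9 + x*(-2*log(3) + 1 + 2*log(2))/9 - 2*exp(-x/2)


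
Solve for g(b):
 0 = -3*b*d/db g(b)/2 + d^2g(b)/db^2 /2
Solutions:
 g(b) = C1 + C2*erfi(sqrt(6)*b/2)


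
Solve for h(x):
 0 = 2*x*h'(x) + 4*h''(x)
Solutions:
 h(x) = C1 + C2*erf(x/2)


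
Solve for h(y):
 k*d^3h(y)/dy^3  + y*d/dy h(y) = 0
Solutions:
 h(y) = C1 + Integral(C2*airyai(y*(-1/k)^(1/3)) + C3*airybi(y*(-1/k)^(1/3)), y)


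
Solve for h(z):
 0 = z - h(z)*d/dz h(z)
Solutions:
 h(z) = -sqrt(C1 + z^2)
 h(z) = sqrt(C1 + z^2)


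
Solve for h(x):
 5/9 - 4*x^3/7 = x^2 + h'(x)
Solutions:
 h(x) = C1 - x^4/7 - x^3/3 + 5*x/9


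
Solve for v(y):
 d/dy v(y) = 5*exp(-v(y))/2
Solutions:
 v(y) = log(C1 + 5*y/2)


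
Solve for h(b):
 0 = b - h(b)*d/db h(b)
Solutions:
 h(b) = -sqrt(C1 + b^2)
 h(b) = sqrt(C1 + b^2)


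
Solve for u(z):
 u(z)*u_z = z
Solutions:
 u(z) = -sqrt(C1 + z^2)
 u(z) = sqrt(C1 + z^2)


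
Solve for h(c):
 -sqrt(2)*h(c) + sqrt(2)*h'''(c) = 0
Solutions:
 h(c) = C3*exp(c) + (C1*sin(sqrt(3)*c/2) + C2*cos(sqrt(3)*c/2))*exp(-c/2)


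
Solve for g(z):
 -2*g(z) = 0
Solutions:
 g(z) = 0


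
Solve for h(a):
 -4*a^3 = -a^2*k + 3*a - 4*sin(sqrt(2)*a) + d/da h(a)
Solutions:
 h(a) = C1 - a^4 + a^3*k/3 - 3*a^2/2 - 2*sqrt(2)*cos(sqrt(2)*a)


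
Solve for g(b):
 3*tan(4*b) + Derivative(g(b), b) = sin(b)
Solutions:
 g(b) = C1 + 3*log(cos(4*b))/4 - cos(b)


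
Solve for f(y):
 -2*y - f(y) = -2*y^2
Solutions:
 f(y) = 2*y*(y - 1)


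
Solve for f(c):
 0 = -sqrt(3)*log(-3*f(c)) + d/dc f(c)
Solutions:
 -sqrt(3)*Integral(1/(log(-_y) + log(3)), (_y, f(c)))/3 = C1 - c


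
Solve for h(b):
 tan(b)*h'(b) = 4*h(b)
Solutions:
 h(b) = C1*sin(b)^4


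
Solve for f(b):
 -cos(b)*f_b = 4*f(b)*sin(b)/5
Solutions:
 f(b) = C1*cos(b)^(4/5)


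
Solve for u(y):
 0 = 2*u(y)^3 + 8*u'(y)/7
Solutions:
 u(y) = -sqrt(2)*sqrt(-1/(C1 - 7*y))
 u(y) = sqrt(2)*sqrt(-1/(C1 - 7*y))


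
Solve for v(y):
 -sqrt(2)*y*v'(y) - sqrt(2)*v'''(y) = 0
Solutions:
 v(y) = C1 + Integral(C2*airyai(-y) + C3*airybi(-y), y)


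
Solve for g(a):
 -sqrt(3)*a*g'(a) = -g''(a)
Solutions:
 g(a) = C1 + C2*erfi(sqrt(2)*3^(1/4)*a/2)


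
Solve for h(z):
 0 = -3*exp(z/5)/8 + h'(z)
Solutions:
 h(z) = C1 + 15*exp(z/5)/8


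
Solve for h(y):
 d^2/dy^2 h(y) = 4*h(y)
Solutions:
 h(y) = C1*exp(-2*y) + C2*exp(2*y)


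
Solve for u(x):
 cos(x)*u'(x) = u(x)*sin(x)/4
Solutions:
 u(x) = C1/cos(x)^(1/4)


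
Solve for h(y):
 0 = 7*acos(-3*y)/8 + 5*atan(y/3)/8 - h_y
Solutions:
 h(y) = C1 + 7*y*acos(-3*y)/8 + 5*y*atan(y/3)/8 + 7*sqrt(1 - 9*y^2)/24 - 15*log(y^2 + 9)/16


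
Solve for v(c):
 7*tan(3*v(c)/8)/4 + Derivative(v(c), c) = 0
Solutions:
 v(c) = -8*asin(C1*exp(-21*c/32))/3 + 8*pi/3
 v(c) = 8*asin(C1*exp(-21*c/32))/3


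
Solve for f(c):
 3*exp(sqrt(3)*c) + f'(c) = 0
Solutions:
 f(c) = C1 - sqrt(3)*exp(sqrt(3)*c)


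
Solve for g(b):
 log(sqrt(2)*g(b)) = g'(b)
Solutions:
 -2*Integral(1/(2*log(_y) + log(2)), (_y, g(b))) = C1 - b


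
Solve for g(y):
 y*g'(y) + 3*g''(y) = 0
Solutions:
 g(y) = C1 + C2*erf(sqrt(6)*y/6)


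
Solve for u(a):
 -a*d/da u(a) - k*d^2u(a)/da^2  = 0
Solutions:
 u(a) = C1 + C2*sqrt(k)*erf(sqrt(2)*a*sqrt(1/k)/2)


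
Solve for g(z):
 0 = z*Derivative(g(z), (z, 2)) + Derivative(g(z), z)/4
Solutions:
 g(z) = C1 + C2*z^(3/4)


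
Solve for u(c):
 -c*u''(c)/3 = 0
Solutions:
 u(c) = C1 + C2*c


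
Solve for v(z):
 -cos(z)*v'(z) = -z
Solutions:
 v(z) = C1 + Integral(z/cos(z), z)


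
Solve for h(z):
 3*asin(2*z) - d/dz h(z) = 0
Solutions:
 h(z) = C1 + 3*z*asin(2*z) + 3*sqrt(1 - 4*z^2)/2


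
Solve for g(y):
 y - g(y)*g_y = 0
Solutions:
 g(y) = -sqrt(C1 + y^2)
 g(y) = sqrt(C1 + y^2)


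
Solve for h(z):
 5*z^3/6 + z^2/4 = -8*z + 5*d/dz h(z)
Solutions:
 h(z) = C1 + z^4/24 + z^3/60 + 4*z^2/5


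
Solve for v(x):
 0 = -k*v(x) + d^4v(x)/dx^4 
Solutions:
 v(x) = C1*exp(-k^(1/4)*x) + C2*exp(k^(1/4)*x) + C3*exp(-I*k^(1/4)*x) + C4*exp(I*k^(1/4)*x)


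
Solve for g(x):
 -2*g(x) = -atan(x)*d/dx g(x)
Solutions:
 g(x) = C1*exp(2*Integral(1/atan(x), x))


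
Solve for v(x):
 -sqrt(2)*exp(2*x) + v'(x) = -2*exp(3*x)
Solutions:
 v(x) = C1 - 2*exp(3*x)/3 + sqrt(2)*exp(2*x)/2


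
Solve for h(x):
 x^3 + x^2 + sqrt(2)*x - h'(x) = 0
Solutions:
 h(x) = C1 + x^4/4 + x^3/3 + sqrt(2)*x^2/2


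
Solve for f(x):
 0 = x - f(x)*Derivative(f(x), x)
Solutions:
 f(x) = -sqrt(C1 + x^2)
 f(x) = sqrt(C1 + x^2)


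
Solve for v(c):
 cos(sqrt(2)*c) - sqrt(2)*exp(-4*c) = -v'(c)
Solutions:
 v(c) = C1 - sqrt(2)*sin(sqrt(2)*c)/2 - sqrt(2)*exp(-4*c)/4


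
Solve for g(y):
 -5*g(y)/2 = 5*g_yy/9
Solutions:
 g(y) = C1*sin(3*sqrt(2)*y/2) + C2*cos(3*sqrt(2)*y/2)


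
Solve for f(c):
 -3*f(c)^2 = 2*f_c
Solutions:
 f(c) = 2/(C1 + 3*c)


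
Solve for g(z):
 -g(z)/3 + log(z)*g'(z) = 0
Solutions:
 g(z) = C1*exp(li(z)/3)


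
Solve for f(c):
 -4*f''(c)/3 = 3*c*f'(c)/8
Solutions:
 f(c) = C1 + C2*erf(3*c/8)


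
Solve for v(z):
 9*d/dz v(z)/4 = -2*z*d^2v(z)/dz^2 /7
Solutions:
 v(z) = C1 + C2/z^(55/8)


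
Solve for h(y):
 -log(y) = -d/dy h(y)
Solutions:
 h(y) = C1 + y*log(y) - y


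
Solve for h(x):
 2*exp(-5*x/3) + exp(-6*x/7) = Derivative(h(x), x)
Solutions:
 h(x) = C1 - 6*exp(-5*x/3)/5 - 7*exp(-6*x/7)/6


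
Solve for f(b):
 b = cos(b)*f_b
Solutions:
 f(b) = C1 + Integral(b/cos(b), b)


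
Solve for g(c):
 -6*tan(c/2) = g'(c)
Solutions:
 g(c) = C1 + 12*log(cos(c/2))


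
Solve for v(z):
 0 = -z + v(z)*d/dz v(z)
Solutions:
 v(z) = -sqrt(C1 + z^2)
 v(z) = sqrt(C1 + z^2)


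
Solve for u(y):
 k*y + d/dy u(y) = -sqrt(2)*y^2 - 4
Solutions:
 u(y) = C1 - k*y^2/2 - sqrt(2)*y^3/3 - 4*y


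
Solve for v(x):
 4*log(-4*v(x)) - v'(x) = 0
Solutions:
 -Integral(1/(log(-_y) + 2*log(2)), (_y, v(x)))/4 = C1 - x


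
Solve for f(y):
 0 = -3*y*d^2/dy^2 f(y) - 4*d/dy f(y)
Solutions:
 f(y) = C1 + C2/y^(1/3)


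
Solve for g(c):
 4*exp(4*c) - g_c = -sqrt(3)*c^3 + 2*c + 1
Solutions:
 g(c) = C1 + sqrt(3)*c^4/4 - c^2 - c + exp(4*c)


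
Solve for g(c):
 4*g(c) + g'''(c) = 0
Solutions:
 g(c) = C3*exp(-2^(2/3)*c) + (C1*sin(2^(2/3)*sqrt(3)*c/2) + C2*cos(2^(2/3)*sqrt(3)*c/2))*exp(2^(2/3)*c/2)


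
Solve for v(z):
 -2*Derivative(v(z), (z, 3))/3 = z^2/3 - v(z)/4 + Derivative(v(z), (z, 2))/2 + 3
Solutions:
 v(z) = C1*exp(-z*((2*sqrt(30) + 11)^(-1/3) + 2 + (2*sqrt(30) + 11)^(1/3))/8)*sin(sqrt(3)*z*(-(2*sqrt(30) + 11)^(1/3) + (2*sqrt(30) + 11)^(-1/3))/8) + C2*exp(-z*((2*sqrt(30) + 11)^(-1/3) + 2 + (2*sqrt(30) + 11)^(1/3))/8)*cos(sqrt(3)*z*(-(2*sqrt(30) + 11)^(1/3) + (2*sqrt(30) + 11)^(-1/3))/8) + C3*exp(z*(-1 + (2*sqrt(30) + 11)^(-1/3) + (2*sqrt(30) + 11)^(1/3))/4) + 4*z^2/3 + 52/3


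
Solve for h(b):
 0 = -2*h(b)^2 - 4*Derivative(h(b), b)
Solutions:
 h(b) = 2/(C1 + b)


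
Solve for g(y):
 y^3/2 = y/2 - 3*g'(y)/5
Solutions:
 g(y) = C1 - 5*y^4/24 + 5*y^2/12


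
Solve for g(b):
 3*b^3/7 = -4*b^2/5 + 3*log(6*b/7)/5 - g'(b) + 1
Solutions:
 g(b) = C1 - 3*b^4/28 - 4*b^3/15 + 3*b*log(b)/5 - 3*b*log(7)/5 + 2*b/5 + 3*b*log(6)/5


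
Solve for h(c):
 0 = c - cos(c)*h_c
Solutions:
 h(c) = C1 + Integral(c/cos(c), c)


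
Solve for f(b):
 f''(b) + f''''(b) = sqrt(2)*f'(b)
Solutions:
 f(b) = C1 + C2*exp(-2^(1/6)*3^(1/3)*b*(-2*3^(1/3)/(9 + sqrt(87))^(1/3) + 2^(2/3)*(9 + sqrt(87))^(1/3))/12)*sin(6^(1/6)*b*(6/(9 + sqrt(87))^(1/3) + 6^(2/3)*(9 + sqrt(87))^(1/3))/12) + C3*exp(-2^(1/6)*3^(1/3)*b*(-2*3^(1/3)/(9 + sqrt(87))^(1/3) + 2^(2/3)*(9 + sqrt(87))^(1/3))/12)*cos(6^(1/6)*b*(6/(9 + sqrt(87))^(1/3) + 6^(2/3)*(9 + sqrt(87))^(1/3))/12) + C4*exp(2^(1/6)*3^(1/3)*b*(-2*3^(1/3)/(9 + sqrt(87))^(1/3) + 2^(2/3)*(9 + sqrt(87))^(1/3))/6)


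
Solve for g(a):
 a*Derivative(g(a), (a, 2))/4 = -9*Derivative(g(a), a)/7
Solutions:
 g(a) = C1 + C2/a^(29/7)


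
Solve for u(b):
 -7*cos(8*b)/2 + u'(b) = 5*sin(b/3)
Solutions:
 u(b) = C1 + 7*sin(8*b)/16 - 15*cos(b/3)


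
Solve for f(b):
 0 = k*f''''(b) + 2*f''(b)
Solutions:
 f(b) = C1 + C2*b + C3*exp(-sqrt(2)*b*sqrt(-1/k)) + C4*exp(sqrt(2)*b*sqrt(-1/k))


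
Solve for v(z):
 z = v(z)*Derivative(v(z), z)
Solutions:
 v(z) = -sqrt(C1 + z^2)
 v(z) = sqrt(C1 + z^2)


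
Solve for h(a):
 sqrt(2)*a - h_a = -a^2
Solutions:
 h(a) = C1 + a^3/3 + sqrt(2)*a^2/2


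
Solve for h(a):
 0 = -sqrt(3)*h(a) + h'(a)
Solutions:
 h(a) = C1*exp(sqrt(3)*a)


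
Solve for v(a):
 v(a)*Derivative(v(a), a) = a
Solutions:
 v(a) = -sqrt(C1 + a^2)
 v(a) = sqrt(C1 + a^2)


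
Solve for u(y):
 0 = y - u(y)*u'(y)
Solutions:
 u(y) = -sqrt(C1 + y^2)
 u(y) = sqrt(C1 + y^2)


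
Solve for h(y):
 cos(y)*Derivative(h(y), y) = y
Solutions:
 h(y) = C1 + Integral(y/cos(y), y)


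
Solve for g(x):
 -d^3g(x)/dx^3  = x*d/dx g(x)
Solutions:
 g(x) = C1 + Integral(C2*airyai(-x) + C3*airybi(-x), x)


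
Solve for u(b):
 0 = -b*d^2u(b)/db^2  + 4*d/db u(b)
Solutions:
 u(b) = C1 + C2*b^5


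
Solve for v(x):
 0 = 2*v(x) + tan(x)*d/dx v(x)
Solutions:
 v(x) = C1/sin(x)^2


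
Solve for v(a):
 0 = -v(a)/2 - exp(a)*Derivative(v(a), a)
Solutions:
 v(a) = C1*exp(exp(-a)/2)


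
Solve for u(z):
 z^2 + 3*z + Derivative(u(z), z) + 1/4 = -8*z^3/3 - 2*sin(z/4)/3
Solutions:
 u(z) = C1 - 2*z^4/3 - z^3/3 - 3*z^2/2 - z/4 + 8*cos(z/4)/3


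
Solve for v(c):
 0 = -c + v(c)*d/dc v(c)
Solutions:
 v(c) = -sqrt(C1 + c^2)
 v(c) = sqrt(C1 + c^2)


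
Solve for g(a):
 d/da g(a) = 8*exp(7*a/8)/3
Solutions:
 g(a) = C1 + 64*exp(7*a/8)/21


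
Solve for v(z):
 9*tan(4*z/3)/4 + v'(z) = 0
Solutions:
 v(z) = C1 + 27*log(cos(4*z/3))/16


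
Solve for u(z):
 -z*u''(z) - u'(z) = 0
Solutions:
 u(z) = C1 + C2*log(z)


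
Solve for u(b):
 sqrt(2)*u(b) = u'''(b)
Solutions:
 u(b) = C3*exp(2^(1/6)*b) + (C1*sin(2^(1/6)*sqrt(3)*b/2) + C2*cos(2^(1/6)*sqrt(3)*b/2))*exp(-2^(1/6)*b/2)


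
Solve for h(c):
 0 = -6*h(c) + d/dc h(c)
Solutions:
 h(c) = C1*exp(6*c)


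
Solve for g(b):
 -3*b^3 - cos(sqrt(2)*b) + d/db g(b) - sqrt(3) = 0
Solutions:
 g(b) = C1 + 3*b^4/4 + sqrt(3)*b + sqrt(2)*sin(sqrt(2)*b)/2


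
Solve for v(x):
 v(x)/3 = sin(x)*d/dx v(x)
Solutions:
 v(x) = C1*(cos(x) - 1)^(1/6)/(cos(x) + 1)^(1/6)


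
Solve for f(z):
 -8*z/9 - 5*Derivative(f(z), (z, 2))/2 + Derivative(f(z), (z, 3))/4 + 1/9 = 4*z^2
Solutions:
 f(z) = C1 + C2*z + C3*exp(10*z) - 2*z^4/15 - 76*z^3/675 - 13*z^2/1125


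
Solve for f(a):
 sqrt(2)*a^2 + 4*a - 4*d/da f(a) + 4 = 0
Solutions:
 f(a) = C1 + sqrt(2)*a^3/12 + a^2/2 + a


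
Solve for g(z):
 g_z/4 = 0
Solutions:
 g(z) = C1


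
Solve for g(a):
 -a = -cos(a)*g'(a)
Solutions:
 g(a) = C1 + Integral(a/cos(a), a)


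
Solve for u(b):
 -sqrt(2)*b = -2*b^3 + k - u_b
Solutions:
 u(b) = C1 - b^4/2 + sqrt(2)*b^2/2 + b*k


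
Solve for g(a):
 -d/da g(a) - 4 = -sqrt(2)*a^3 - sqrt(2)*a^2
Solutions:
 g(a) = C1 + sqrt(2)*a^4/4 + sqrt(2)*a^3/3 - 4*a


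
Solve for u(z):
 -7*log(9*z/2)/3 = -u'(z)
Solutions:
 u(z) = C1 + 7*z*log(z)/3 - 7*z/3 - 7*z*log(2)/3 + 14*z*log(3)/3


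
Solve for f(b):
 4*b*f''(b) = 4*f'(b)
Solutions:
 f(b) = C1 + C2*b^2


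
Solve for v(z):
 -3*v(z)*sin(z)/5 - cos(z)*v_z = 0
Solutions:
 v(z) = C1*cos(z)^(3/5)


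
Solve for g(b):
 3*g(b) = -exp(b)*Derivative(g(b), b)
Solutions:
 g(b) = C1*exp(3*exp(-b))


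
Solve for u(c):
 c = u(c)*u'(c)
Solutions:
 u(c) = -sqrt(C1 + c^2)
 u(c) = sqrt(C1 + c^2)


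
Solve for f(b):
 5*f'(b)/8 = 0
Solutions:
 f(b) = C1


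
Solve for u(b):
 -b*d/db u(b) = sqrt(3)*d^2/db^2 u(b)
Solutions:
 u(b) = C1 + C2*erf(sqrt(2)*3^(3/4)*b/6)


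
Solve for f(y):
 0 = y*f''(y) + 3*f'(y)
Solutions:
 f(y) = C1 + C2/y^2


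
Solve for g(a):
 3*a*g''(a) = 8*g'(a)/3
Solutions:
 g(a) = C1 + C2*a^(17/9)


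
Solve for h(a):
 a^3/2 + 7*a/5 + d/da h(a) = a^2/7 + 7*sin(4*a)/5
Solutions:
 h(a) = C1 - a^4/8 + a^3/21 - 7*a^2/10 - 7*cos(4*a)/20


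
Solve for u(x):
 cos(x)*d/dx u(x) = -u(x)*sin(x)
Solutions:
 u(x) = C1*cos(x)


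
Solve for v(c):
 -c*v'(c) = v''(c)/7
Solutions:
 v(c) = C1 + C2*erf(sqrt(14)*c/2)


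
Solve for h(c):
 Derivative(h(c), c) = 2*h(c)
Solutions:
 h(c) = C1*exp(2*c)


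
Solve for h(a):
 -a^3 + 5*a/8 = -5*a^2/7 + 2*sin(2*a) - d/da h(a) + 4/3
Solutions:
 h(a) = C1 + a^4/4 - 5*a^3/21 - 5*a^2/16 + 4*a/3 - cos(2*a)


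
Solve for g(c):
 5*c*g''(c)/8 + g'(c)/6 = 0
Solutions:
 g(c) = C1 + C2*c^(11/15)


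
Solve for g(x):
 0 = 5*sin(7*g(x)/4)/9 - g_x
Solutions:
 -5*x/9 + 2*log(cos(7*g(x)/4) - 1)/7 - 2*log(cos(7*g(x)/4) + 1)/7 = C1


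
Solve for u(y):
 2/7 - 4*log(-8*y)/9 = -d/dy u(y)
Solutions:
 u(y) = C1 + 4*y*log(-y)/9 + 2*y*(-23 + 42*log(2))/63


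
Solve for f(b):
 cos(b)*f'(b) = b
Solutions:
 f(b) = C1 + Integral(b/cos(b), b)


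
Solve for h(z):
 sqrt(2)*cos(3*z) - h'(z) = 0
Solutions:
 h(z) = C1 + sqrt(2)*sin(3*z)/3


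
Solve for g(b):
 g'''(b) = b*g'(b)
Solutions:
 g(b) = C1 + Integral(C2*airyai(b) + C3*airybi(b), b)


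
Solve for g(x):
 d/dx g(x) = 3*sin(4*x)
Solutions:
 g(x) = C1 - 3*cos(4*x)/4


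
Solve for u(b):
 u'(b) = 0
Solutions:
 u(b) = C1


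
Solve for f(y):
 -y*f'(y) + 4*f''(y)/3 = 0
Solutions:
 f(y) = C1 + C2*erfi(sqrt(6)*y/4)


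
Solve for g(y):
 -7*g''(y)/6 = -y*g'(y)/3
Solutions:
 g(y) = C1 + C2*erfi(sqrt(7)*y/7)


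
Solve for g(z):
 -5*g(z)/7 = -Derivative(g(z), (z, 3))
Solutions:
 g(z) = C3*exp(5^(1/3)*7^(2/3)*z/7) + (C1*sin(sqrt(3)*5^(1/3)*7^(2/3)*z/14) + C2*cos(sqrt(3)*5^(1/3)*7^(2/3)*z/14))*exp(-5^(1/3)*7^(2/3)*z/14)


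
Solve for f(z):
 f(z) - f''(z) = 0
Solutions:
 f(z) = C1*exp(-z) + C2*exp(z)


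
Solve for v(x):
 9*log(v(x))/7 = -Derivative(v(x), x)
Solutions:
 li(v(x)) = C1 - 9*x/7


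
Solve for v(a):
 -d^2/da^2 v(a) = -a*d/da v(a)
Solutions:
 v(a) = C1 + C2*erfi(sqrt(2)*a/2)


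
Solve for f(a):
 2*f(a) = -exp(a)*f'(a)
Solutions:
 f(a) = C1*exp(2*exp(-a))


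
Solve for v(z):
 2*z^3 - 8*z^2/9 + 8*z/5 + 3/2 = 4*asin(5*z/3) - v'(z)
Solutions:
 v(z) = C1 - z^4/2 + 8*z^3/27 - 4*z^2/5 + 4*z*asin(5*z/3) - 3*z/2 + 4*sqrt(9 - 25*z^2)/5


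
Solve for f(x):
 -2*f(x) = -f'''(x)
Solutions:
 f(x) = C3*exp(2^(1/3)*x) + (C1*sin(2^(1/3)*sqrt(3)*x/2) + C2*cos(2^(1/3)*sqrt(3)*x/2))*exp(-2^(1/3)*x/2)


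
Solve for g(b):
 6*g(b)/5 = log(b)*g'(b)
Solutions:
 g(b) = C1*exp(6*li(b)/5)


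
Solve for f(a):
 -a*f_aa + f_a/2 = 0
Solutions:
 f(a) = C1 + C2*a^(3/2)


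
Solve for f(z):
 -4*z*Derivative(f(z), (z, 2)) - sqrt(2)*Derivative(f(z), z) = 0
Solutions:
 f(z) = C1 + C2*z^(1 - sqrt(2)/4)


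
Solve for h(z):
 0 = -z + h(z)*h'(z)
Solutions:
 h(z) = -sqrt(C1 + z^2)
 h(z) = sqrt(C1 + z^2)


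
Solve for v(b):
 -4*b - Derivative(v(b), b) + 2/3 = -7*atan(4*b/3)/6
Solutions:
 v(b) = C1 - 2*b^2 + 7*b*atan(4*b/3)/6 + 2*b/3 - 7*log(16*b^2 + 9)/16


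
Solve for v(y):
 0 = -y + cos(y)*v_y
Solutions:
 v(y) = C1 + Integral(y/cos(y), y)


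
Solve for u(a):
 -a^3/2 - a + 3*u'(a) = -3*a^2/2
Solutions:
 u(a) = C1 + a^4/24 - a^3/6 + a^2/6


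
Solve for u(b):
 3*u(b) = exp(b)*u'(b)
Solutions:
 u(b) = C1*exp(-3*exp(-b))


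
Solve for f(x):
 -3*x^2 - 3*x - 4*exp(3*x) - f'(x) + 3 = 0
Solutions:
 f(x) = C1 - x^3 - 3*x^2/2 + 3*x - 4*exp(3*x)/3


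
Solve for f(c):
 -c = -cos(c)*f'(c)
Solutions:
 f(c) = C1 + Integral(c/cos(c), c)


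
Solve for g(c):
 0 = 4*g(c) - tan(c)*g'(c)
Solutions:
 g(c) = C1*sin(c)^4


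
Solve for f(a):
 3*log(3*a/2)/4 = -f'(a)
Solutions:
 f(a) = C1 - 3*a*log(a)/4 - 3*a*log(3)/4 + 3*a*log(2)/4 + 3*a/4


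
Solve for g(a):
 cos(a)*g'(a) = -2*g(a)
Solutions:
 g(a) = C1*(sin(a) - 1)/(sin(a) + 1)


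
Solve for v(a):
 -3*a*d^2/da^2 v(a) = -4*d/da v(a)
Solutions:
 v(a) = C1 + C2*a^(7/3)


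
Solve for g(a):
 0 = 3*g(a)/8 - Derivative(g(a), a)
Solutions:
 g(a) = C1*exp(3*a/8)


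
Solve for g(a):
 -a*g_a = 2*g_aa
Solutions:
 g(a) = C1 + C2*erf(a/2)


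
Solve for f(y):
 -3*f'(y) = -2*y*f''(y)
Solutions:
 f(y) = C1 + C2*y^(5/2)


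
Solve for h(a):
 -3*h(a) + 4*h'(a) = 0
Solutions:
 h(a) = C1*exp(3*a/4)


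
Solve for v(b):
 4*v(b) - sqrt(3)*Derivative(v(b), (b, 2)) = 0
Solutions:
 v(b) = C1*exp(-2*3^(3/4)*b/3) + C2*exp(2*3^(3/4)*b/3)


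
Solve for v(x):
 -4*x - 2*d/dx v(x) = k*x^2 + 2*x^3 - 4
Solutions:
 v(x) = C1 - k*x^3/6 - x^4/4 - x^2 + 2*x


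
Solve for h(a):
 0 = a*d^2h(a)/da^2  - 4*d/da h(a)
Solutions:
 h(a) = C1 + C2*a^5


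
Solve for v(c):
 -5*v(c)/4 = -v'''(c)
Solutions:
 v(c) = C3*exp(10^(1/3)*c/2) + (C1*sin(10^(1/3)*sqrt(3)*c/4) + C2*cos(10^(1/3)*sqrt(3)*c/4))*exp(-10^(1/3)*c/4)


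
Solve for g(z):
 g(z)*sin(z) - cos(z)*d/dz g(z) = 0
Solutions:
 g(z) = C1/cos(z)


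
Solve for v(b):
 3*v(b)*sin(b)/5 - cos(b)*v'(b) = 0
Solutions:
 v(b) = C1/cos(b)^(3/5)


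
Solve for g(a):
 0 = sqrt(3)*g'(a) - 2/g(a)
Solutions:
 g(a) = -sqrt(C1 + 12*sqrt(3)*a)/3
 g(a) = sqrt(C1 + 12*sqrt(3)*a)/3


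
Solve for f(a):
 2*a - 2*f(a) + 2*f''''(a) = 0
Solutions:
 f(a) = C1*exp(-a) + C2*exp(a) + C3*sin(a) + C4*cos(a) + a


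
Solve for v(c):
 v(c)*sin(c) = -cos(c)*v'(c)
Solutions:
 v(c) = C1*cos(c)


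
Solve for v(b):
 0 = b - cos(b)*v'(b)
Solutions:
 v(b) = C1 + Integral(b/cos(b), b)


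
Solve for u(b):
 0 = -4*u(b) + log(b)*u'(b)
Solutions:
 u(b) = C1*exp(4*li(b))


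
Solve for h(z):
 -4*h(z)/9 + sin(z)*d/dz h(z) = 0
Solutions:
 h(z) = C1*(cos(z) - 1)^(2/9)/(cos(z) + 1)^(2/9)


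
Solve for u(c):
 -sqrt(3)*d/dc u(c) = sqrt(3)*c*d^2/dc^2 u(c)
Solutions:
 u(c) = C1 + C2*log(c)


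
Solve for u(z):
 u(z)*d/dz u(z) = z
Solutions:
 u(z) = -sqrt(C1 + z^2)
 u(z) = sqrt(C1 + z^2)


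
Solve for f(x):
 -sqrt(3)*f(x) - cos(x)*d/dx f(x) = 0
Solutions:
 f(x) = C1*(sin(x) - 1)^(sqrt(3)/2)/(sin(x) + 1)^(sqrt(3)/2)


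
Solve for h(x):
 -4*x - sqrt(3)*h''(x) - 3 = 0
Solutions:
 h(x) = C1 + C2*x - 2*sqrt(3)*x^3/9 - sqrt(3)*x^2/2


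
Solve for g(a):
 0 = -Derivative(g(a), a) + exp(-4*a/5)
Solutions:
 g(a) = C1 - 5*exp(-4*a/5)/4


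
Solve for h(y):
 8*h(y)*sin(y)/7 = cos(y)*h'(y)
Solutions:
 h(y) = C1/cos(y)^(8/7)


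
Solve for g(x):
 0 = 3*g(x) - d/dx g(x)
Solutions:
 g(x) = C1*exp(3*x)


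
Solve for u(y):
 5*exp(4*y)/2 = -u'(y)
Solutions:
 u(y) = C1 - 5*exp(4*y)/8


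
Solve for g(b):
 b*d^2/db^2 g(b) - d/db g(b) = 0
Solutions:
 g(b) = C1 + C2*b^2


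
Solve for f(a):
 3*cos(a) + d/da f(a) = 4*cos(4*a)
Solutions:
 f(a) = C1 - 3*sin(a) + sin(4*a)


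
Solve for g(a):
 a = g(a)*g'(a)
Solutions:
 g(a) = -sqrt(C1 + a^2)
 g(a) = sqrt(C1 + a^2)


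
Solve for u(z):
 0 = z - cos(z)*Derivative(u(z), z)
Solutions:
 u(z) = C1 + Integral(z/cos(z), z)


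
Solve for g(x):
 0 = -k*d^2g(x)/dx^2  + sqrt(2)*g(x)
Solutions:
 g(x) = C1*exp(-2^(1/4)*x*sqrt(1/k)) + C2*exp(2^(1/4)*x*sqrt(1/k))
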